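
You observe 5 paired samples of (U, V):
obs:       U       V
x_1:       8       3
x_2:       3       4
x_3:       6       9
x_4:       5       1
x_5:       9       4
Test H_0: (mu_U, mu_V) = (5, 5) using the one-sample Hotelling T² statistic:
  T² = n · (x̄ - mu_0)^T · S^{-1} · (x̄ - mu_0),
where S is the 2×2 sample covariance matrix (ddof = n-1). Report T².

Step 1 — sample mean vector:
  mean(U) = (8 + 3 + 6 + 5 + 9) / 5 = 31/5 = 6.2
  mean(V) = (3 + 4 + 9 + 1 + 4) / 5 = 21/5 = 4.2
  x̄ = (6.2, 4.2),  deviation x̄ - mu_0 = (6.2, 4.2) - (5, 5) = (1.2, -0.8).

Step 2 — sample covariance matrix, S[i,j] = (1/(n-1)) · Σ_k (x_{k,i} - mean_i) · (x_{k,j} - mean_j), divisor n-1 = 4:
  S[U,U] = ((1.8)·(1.8) + (-3.2)·(-3.2) + (-0.2)·(-0.2) + (-1.2)·(-1.2) + (2.8)·(2.8)) / 4 = 22.8/4 = 5.7
  S[U,V] = ((1.8)·(-1.2) + (-3.2)·(-0.2) + (-0.2)·(4.8) + (-1.2)·(-3.2) + (2.8)·(-0.2)) / 4 = 0.8/4 = 0.2
  S[V,V] = ((-1.2)·(-1.2) + (-0.2)·(-0.2) + (4.8)·(4.8) + (-3.2)·(-3.2) + (-0.2)·(-0.2)) / 4 = 34.8/4 = 8.7
  S = [[5.7, 0.2],
 [0.2, 8.7]].

Step 3 — invert S. det(S) = 5.7·8.7 - (0.2)² = 49.55.
  S^{-1} = (1/det) · [[d, -b], [-b, a]] = [[0.1756, -0.004],
 [-0.004, 0.115]].

Step 4 — quadratic form (x̄ - mu_0)^T · S^{-1} · (x̄ - mu_0):
  S^{-1} · (x̄ - mu_0) = (0.2139, -0.0969),
  (x̄ - mu_0)^T · [...] = (1.2)·(0.2139) + (-0.8)·(-0.0969) = 0.3342.

Step 5 — scale by n: T² = 5 · 0.3342 = 1.671.

T² ≈ 1.671


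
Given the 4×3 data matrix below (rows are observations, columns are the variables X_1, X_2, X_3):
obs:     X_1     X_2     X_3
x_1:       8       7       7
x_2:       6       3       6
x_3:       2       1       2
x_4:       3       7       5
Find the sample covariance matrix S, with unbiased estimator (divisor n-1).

Step 1 — column means:
  mean(X_1) = (8 + 6 + 2 + 3) / 4 = 19/4 = 4.75
  mean(X_2) = (7 + 3 + 1 + 7) / 4 = 18/4 = 4.5
  mean(X_3) = (7 + 6 + 2 + 5) / 4 = 20/4 = 5

Step 2 — sample covariance S[i,j] = (1/(n-1)) · Σ_k (x_{k,i} - mean_i) · (x_{k,j} - mean_j), with n-1 = 3.
  S[X_1,X_1] = ((3.25)·(3.25) + (1.25)·(1.25) + (-2.75)·(-2.75) + (-1.75)·(-1.75)) / 3 = 22.75/3 = 7.5833
  S[X_1,X_2] = ((3.25)·(2.5) + (1.25)·(-1.5) + (-2.75)·(-3.5) + (-1.75)·(2.5)) / 3 = 11.5/3 = 3.8333
  S[X_1,X_3] = ((3.25)·(2) + (1.25)·(1) + (-2.75)·(-3) + (-1.75)·(0)) / 3 = 16/3 = 5.3333
  S[X_2,X_2] = ((2.5)·(2.5) + (-1.5)·(-1.5) + (-3.5)·(-3.5) + (2.5)·(2.5)) / 3 = 27/3 = 9
  S[X_2,X_3] = ((2.5)·(2) + (-1.5)·(1) + (-3.5)·(-3) + (2.5)·(0)) / 3 = 14/3 = 4.6667
  S[X_3,X_3] = ((2)·(2) + (1)·(1) + (-3)·(-3) + (0)·(0)) / 3 = 14/3 = 4.6667

S is symmetric (S[j,i] = S[i,j]). Assembling:

S = [[7.5833, 3.8333, 5.3333],
 [3.8333, 9, 4.6667],
 [5.3333, 4.6667, 4.6667]]


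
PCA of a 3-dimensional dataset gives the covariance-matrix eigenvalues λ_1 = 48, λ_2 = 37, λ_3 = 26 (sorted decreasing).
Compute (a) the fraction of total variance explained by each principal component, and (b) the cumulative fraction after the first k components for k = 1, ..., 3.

Step 1 — total variance = trace(Sigma) = Σ λ_i = 48 + 37 + 26 = 111.

Step 2 — fraction explained by component i = λ_i / Σ λ:
  PC1: 48/111 = 0.4324
  PC2: 37/111 = 0.3333
  PC3: 26/111 = 0.2342

Step 3 — cumulative fraction after k components = (λ_1 + ... + λ_k) / Σ λ:
  k = 1: 48/111 = 0.4324
  k = 2: (48 + 37)/111 = 85/111 = 0.7658
  k = 3: (48 + 37 + 26)/111 = 111/111 = 1

Summary (fraction, with percent):

explained: PC1 0.4324 (43.24%), PC2 0.3333 (33.33%), PC3 0.2342 (23.42%);  cumulative: 0.4324, 0.7658, 1


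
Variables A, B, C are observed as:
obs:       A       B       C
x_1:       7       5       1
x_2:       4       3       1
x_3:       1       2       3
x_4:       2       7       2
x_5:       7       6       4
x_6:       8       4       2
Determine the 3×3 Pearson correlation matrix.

Step 1 — column means:
  mean(A) = (7 + 4 + 1 + 2 + 7 + 8) / 6 = 29/6 = 4.8333
  mean(B) = (5 + 3 + 2 + 7 + 6 + 4) / 6 = 27/6 = 4.5
  mean(C) = (1 + 1 + 3 + 2 + 4 + 2) / 6 = 13/6 = 2.1667

Step 2 — sample variances and covariances s[i,j] = (1/(n-1)) · Σ_k (x_{k,i} - mean_i) · (x_{k,j} - mean_j), with n-1 = 5:
  s[A,A] = ((2.1667)·(2.1667) + (-0.8333)·(-0.8333) + (-3.8333)·(-3.8333) + (-2.8333)·(-2.8333) + (2.1667)·(2.1667) + (3.1667)·(3.1667)) / 5 = 42.8333/5 = 8.5667
  s[A,B] = ((2.1667)·(0.5) + (-0.8333)·(-1.5) + (-3.8333)·(-2.5) + (-2.8333)·(2.5) + (2.1667)·(1.5) + (3.1667)·(-0.5)) / 5 = 6.5/5 = 1.3
  s[A,C] = ((2.1667)·(-1.1667) + (-0.8333)·(-1.1667) + (-3.8333)·(0.8333) + (-2.8333)·(-0.1667) + (2.1667)·(1.8333) + (3.1667)·(-0.1667)) / 5 = -0.8333/5 = -0.1667
  s[B,B] = ((0.5)·(0.5) + (-1.5)·(-1.5) + (-2.5)·(-2.5) + (2.5)·(2.5) + (1.5)·(1.5) + (-0.5)·(-0.5)) / 5 = 17.5/5 = 3.5
  s[B,C] = ((0.5)·(-1.1667) + (-1.5)·(-1.1667) + (-2.5)·(0.8333) + (2.5)·(-0.1667) + (1.5)·(1.8333) + (-0.5)·(-0.1667)) / 5 = 1.5/5 = 0.3
  s[C,C] = ((-1.1667)·(-1.1667) + (-1.1667)·(-1.1667) + (0.8333)·(0.8333) + (-0.1667)·(-0.1667) + (1.8333)·(1.8333) + (-0.1667)·(-0.1667)) / 5 = 6.8333/5 = 1.3667
  Sample standard deviations s_i = √(s[i,i]):
  s(A) = √(8.5667) = 2.9269
  s(B) = √(3.5) = 1.8708
  s(C) = √(1.3667) = 1.169

Step 3 — r_{ij} = s_{ij} / (s_i · s_j):
  r[A,A] = 1 (diagonal).
  r[A,B] = 1.3 / (2.9269 · 1.8708) = 1.3 / 5.4757 = 0.2374
  r[A,C] = -0.1667 / (2.9269 · 1.169) = -0.1667 / 3.4217 = -0.0487
  r[B,B] = 1 (diagonal).
  r[B,C] = 0.3 / (1.8708 · 1.169) = 0.3 / 2.1871 = 0.1372
  r[C,C] = 1 (diagonal).

R is symmetric with unit diagonal. Assembling:

R = [[1, 0.2374, -0.0487],
 [0.2374, 1, 0.1372],
 [-0.0487, 0.1372, 1]]


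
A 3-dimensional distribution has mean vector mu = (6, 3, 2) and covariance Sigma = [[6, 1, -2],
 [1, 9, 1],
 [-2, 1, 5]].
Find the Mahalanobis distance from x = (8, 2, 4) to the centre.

Step 1 — centre the observation: (x - mu) = (2, -1, 2).

Step 2 — invert Sigma (cofactor / det for 3×3, or solve directly):
  Sigma^{-1} = [[0.2009, -0.032, 0.0868],
 [-0.032, 0.1187, -0.0365],
 [0.0868, -0.0365, 0.242]].

Step 3 — form the quadratic (x - mu)^T · Sigma^{-1} · (x - mu):
  Sigma^{-1} · (x - mu) = (0.6073, -0.2557, 0.6941).
  (x - mu)^T · [Sigma^{-1} · (x - mu)] = (2)·(0.6073) + (-1)·(-0.2557) + (2)·(0.6941) = 2.8584.

Step 4 — take square root: d = √(2.8584) ≈ 1.6907.

d(x, mu) = √(2.8584) ≈ 1.6907


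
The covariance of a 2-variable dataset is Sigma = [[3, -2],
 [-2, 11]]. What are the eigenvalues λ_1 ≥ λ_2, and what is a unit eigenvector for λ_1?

Step 1 — characteristic polynomial of 2×2 Sigma:
  det(Sigma - λI) = λ² - trace · λ + det = 0.
  trace = 3 + 11 = 14, det = 3·11 - (-2)² = 29.
Step 2 — discriminant:
  Δ = trace² - 4·det = 196 - 116 = 80.
Step 3 — eigenvalues:
  λ = (trace ± √Δ)/2 = (14 ± 8.9443)/2,
  λ_1 = 11.4721,  λ_2 = 2.5279.

Step 4 — unit eigenvector for λ_1: solve (Sigma - λ_1 I)v = 0. First row:
  (3 - 11.4721)·v_x + (-2)·v_y = 0, i.e. (-8.4721)·v_x + (-2)·v_y = 0,
  so v ∝ (b, λ_1 - a) = (-2, 8.4721); multiply by -1 so the first entry is positive: u = (2, -8.4721).
  ||u|| = √((2)² + (-8.4721)²) = √(75.7771) ≈ 8.705,
  v_1 = u/||u|| ≈ (0.2298, -0.9732) (||v_1|| = 1).

λ_1 = 11.4721,  λ_2 = 2.5279;  v_1 ≈ (0.2298, -0.9732)


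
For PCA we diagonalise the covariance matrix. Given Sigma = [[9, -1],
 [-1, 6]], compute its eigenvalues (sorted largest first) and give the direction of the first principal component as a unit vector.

Step 1 — characteristic polynomial of 2×2 Sigma:
  det(Sigma - λI) = λ² - trace · λ + det = 0.
  trace = 9 + 6 = 15, det = 9·6 - (-1)² = 53.
Step 2 — discriminant:
  Δ = trace² - 4·det = 225 - 212 = 13.
Step 3 — eigenvalues:
  λ = (trace ± √Δ)/2 = (15 ± 3.6056)/2,
  λ_1 = 9.3028,  λ_2 = 5.6972.

Step 4 — unit eigenvector for λ_1: solve (Sigma - λ_1 I)v = 0. First row:
  (9 - 9.3028)·v_x + (-1)·v_y = 0, i.e. (-0.3028)·v_x + (-1)·v_y = 0,
  so v ∝ (b, λ_1 - a) = (-1, 0.3028); multiply by -1 so the first entry is positive: u = (1, -0.3028).
  ||u|| = √((1)² + (-0.3028)²) = √(1.0917) ≈ 1.0448,
  v_1 = u/||u|| ≈ (0.9571, -0.2898) (||v_1|| = 1).

λ_1 = 9.3028,  λ_2 = 5.6972;  v_1 ≈ (0.9571, -0.2898)


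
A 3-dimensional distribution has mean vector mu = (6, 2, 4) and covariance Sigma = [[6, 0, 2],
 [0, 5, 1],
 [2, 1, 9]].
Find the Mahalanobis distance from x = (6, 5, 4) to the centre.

Step 1 — centre the observation: (x - mu) = (0, 3, 0).

Step 2 — invert Sigma (cofactor / det for 3×3, or solve directly):
  Sigma^{-1} = [[0.1803, 0.0082, -0.041],
 [0.0082, 0.2049, -0.0246],
 [-0.041, -0.0246, 0.123]].

Step 3 — form the quadratic (x - mu)^T · Sigma^{-1} · (x - mu):
  Sigma^{-1} · (x - mu) = (0.0246, 0.6148, -0.0738).
  (x - mu)^T · [Sigma^{-1} · (x - mu)] = (0)·(0.0246) + (3)·(0.6148) + (0)·(-0.0738) = 1.8443.

Step 4 — take square root: d = √(1.8443) ≈ 1.358.

d(x, mu) = √(1.8443) ≈ 1.358


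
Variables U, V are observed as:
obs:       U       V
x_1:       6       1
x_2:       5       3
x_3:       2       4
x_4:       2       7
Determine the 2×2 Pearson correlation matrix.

Step 1 — column means:
  mean(U) = (6 + 5 + 2 + 2) / 4 = 15/4 = 3.75
  mean(V) = (1 + 3 + 4 + 7) / 4 = 15/4 = 3.75

Step 2 — sample variances and covariances s[i,j] = (1/(n-1)) · Σ_k (x_{k,i} - mean_i) · (x_{k,j} - mean_j), with n-1 = 3:
  s[U,U] = ((2.25)·(2.25) + (1.25)·(1.25) + (-1.75)·(-1.75) + (-1.75)·(-1.75)) / 3 = 12.75/3 = 4.25
  s[U,V] = ((2.25)·(-2.75) + (1.25)·(-0.75) + (-1.75)·(0.25) + (-1.75)·(3.25)) / 3 = -13.25/3 = -4.4167
  s[V,V] = ((-2.75)·(-2.75) + (-0.75)·(-0.75) + (0.25)·(0.25) + (3.25)·(3.25)) / 3 = 18.75/3 = 6.25
  Sample standard deviations s_i = √(s[i,i]):
  s(U) = √(4.25) = 2.0616
  s(V) = √(6.25) = 2.5

Step 3 — r_{ij} = s_{ij} / (s_i · s_j):
  r[U,U] = 1 (diagonal).
  r[U,V] = -4.4167 / (2.0616 · 2.5) = -4.4167 / 5.1539 = -0.857
  r[V,V] = 1 (diagonal).

R is symmetric with unit diagonal. Assembling:

R = [[1, -0.857],
 [-0.857, 1]]


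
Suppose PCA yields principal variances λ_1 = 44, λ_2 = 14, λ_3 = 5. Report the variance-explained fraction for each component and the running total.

Step 1 — total variance = trace(Sigma) = Σ λ_i = 44 + 14 + 5 = 63.

Step 2 — fraction explained by component i = λ_i / Σ λ:
  PC1: 44/63 = 0.6984
  PC2: 14/63 = 0.2222
  PC3: 5/63 = 0.0794

Step 3 — cumulative fraction after k components = (λ_1 + ... + λ_k) / Σ λ:
  k = 1: 44/63 = 0.6984
  k = 2: (44 + 14)/63 = 58/63 = 0.9206
  k = 3: (44 + 14 + 5)/63 = 63/63 = 1

Summary (fraction, with percent):

explained: PC1 0.6984 (69.84%), PC2 0.2222 (22.22%), PC3 0.0794 (7.94%);  cumulative: 0.6984, 0.9206, 1


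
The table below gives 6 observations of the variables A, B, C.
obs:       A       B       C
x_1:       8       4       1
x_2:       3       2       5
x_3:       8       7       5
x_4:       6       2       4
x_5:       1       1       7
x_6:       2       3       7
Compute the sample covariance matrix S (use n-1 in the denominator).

Step 1 — column means:
  mean(A) = (8 + 3 + 8 + 6 + 1 + 2) / 6 = 28/6 = 4.6667
  mean(B) = (4 + 2 + 7 + 2 + 1 + 3) / 6 = 19/6 = 3.1667
  mean(C) = (1 + 5 + 5 + 4 + 7 + 7) / 6 = 29/6 = 4.8333

Step 2 — sample covariance S[i,j] = (1/(n-1)) · Σ_k (x_{k,i} - mean_i) · (x_{k,j} - mean_j), with n-1 = 5.
  S[A,A] = ((3.3333)·(3.3333) + (-1.6667)·(-1.6667) + (3.3333)·(3.3333) + (1.3333)·(1.3333) + (-3.6667)·(-3.6667) + (-2.6667)·(-2.6667)) / 5 = 47.3333/5 = 9.4667
  S[A,B] = ((3.3333)·(0.8333) + (-1.6667)·(-1.1667) + (3.3333)·(3.8333) + (1.3333)·(-1.1667) + (-3.6667)·(-2.1667) + (-2.6667)·(-0.1667)) / 5 = 24.3333/5 = 4.8667
  S[A,C] = ((3.3333)·(-3.8333) + (-1.6667)·(0.1667) + (3.3333)·(0.1667) + (1.3333)·(-0.8333) + (-3.6667)·(2.1667) + (-2.6667)·(2.1667)) / 5 = -27.3333/5 = -5.4667
  S[B,B] = ((0.8333)·(0.8333) + (-1.1667)·(-1.1667) + (3.8333)·(3.8333) + (-1.1667)·(-1.1667) + (-2.1667)·(-2.1667) + (-0.1667)·(-0.1667)) / 5 = 22.8333/5 = 4.5667
  S[B,C] = ((0.8333)·(-3.8333) + (-1.1667)·(0.1667) + (3.8333)·(0.1667) + (-1.1667)·(-0.8333) + (-2.1667)·(2.1667) + (-0.1667)·(2.1667)) / 5 = -6.8333/5 = -1.3667
  S[C,C] = ((-3.8333)·(-3.8333) + (0.1667)·(0.1667) + (0.1667)·(0.1667) + (-0.8333)·(-0.8333) + (2.1667)·(2.1667) + (2.1667)·(2.1667)) / 5 = 24.8333/5 = 4.9667

S is symmetric (S[j,i] = S[i,j]). Assembling:

S = [[9.4667, 4.8667, -5.4667],
 [4.8667, 4.5667, -1.3667],
 [-5.4667, -1.3667, 4.9667]]


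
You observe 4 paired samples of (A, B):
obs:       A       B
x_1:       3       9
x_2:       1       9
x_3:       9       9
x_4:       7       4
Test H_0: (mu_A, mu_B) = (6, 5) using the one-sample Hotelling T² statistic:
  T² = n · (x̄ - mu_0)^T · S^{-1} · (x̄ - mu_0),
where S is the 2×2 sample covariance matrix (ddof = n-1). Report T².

Step 1 — sample mean vector:
  mean(A) = (3 + 1 + 9 + 7) / 4 = 20/4 = 5
  mean(B) = (9 + 9 + 9 + 4) / 4 = 31/4 = 7.75
  x̄ = (5, 7.75),  deviation x̄ - mu_0 = (5, 7.75) - (6, 5) = (-1, 2.75).

Step 2 — sample covariance matrix, S[i,j] = (1/(n-1)) · Σ_k (x_{k,i} - mean_i) · (x_{k,j} - mean_j), divisor n-1 = 3:
  S[A,A] = ((-2)·(-2) + (-4)·(-4) + (4)·(4) + (2)·(2)) / 3 = 40/3 = 13.3333
  S[A,B] = ((-2)·(1.25) + (-4)·(1.25) + (4)·(1.25) + (2)·(-3.75)) / 3 = -10/3 = -3.3333
  S[B,B] = ((1.25)·(1.25) + (1.25)·(1.25) + (1.25)·(1.25) + (-3.75)·(-3.75)) / 3 = 18.75/3 = 6.25
  S = [[13.3333, -3.3333],
 [-3.3333, 6.25]].

Step 3 — invert S. det(S) = 13.3333·6.25 - (-3.3333)² = 72.2222.
  S^{-1} = (1/det) · [[d, -b], [-b, a]] = [[0.0865, 0.0462],
 [0.0462, 0.1846]].

Step 4 — quadratic form (x̄ - mu_0)^T · S^{-1} · (x̄ - mu_0):
  S^{-1} · (x̄ - mu_0) = (0.0404, 0.4615),
  (x̄ - mu_0)^T · [...] = (-1)·(0.0404) + (2.75)·(0.4615) = 1.2288.

Step 5 — scale by n: T² = 4 · 1.2288 = 4.9154.

T² ≈ 4.9154


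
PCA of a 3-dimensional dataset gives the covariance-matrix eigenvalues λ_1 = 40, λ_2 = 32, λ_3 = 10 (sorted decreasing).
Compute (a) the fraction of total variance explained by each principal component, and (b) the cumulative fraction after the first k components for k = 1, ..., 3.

Step 1 — total variance = trace(Sigma) = Σ λ_i = 40 + 32 + 10 = 82.

Step 2 — fraction explained by component i = λ_i / Σ λ:
  PC1: 40/82 = 0.4878
  PC2: 32/82 = 0.3902
  PC3: 10/82 = 0.122

Step 3 — cumulative fraction after k components = (λ_1 + ... + λ_k) / Σ λ:
  k = 1: 40/82 = 0.4878
  k = 2: (40 + 32)/82 = 72/82 = 0.878
  k = 3: (40 + 32 + 10)/82 = 82/82 = 1

Summary (fraction, with percent):

explained: PC1 0.4878 (48.78%), PC2 0.3902 (39.02%), PC3 0.122 (12.2%);  cumulative: 0.4878, 0.878, 1


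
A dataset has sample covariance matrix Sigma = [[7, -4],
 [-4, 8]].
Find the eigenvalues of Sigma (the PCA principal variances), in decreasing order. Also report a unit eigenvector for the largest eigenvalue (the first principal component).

Step 1 — characteristic polynomial of 2×2 Sigma:
  det(Sigma - λI) = λ² - trace · λ + det = 0.
  trace = 7 + 8 = 15, det = 7·8 - (-4)² = 40.
Step 2 — discriminant:
  Δ = trace² - 4·det = 225 - 160 = 65.
Step 3 — eigenvalues:
  λ = (trace ± √Δ)/2 = (15 ± 8.0623)/2,
  λ_1 = 11.5311,  λ_2 = 3.4689.

Step 4 — unit eigenvector for λ_1: solve (Sigma - λ_1 I)v = 0. First row:
  (7 - 11.5311)·v_x + (-4)·v_y = 0, i.e. (-4.5311)·v_x + (-4)·v_y = 0,
  so v ∝ (b, λ_1 - a) = (-4, 4.5311); multiply by -1 so the first entry is positive: u = (4, -4.5311).
  ||u|| = √((4)² + (-4.5311)²) = √(36.5311) ≈ 6.0441,
  v_1 = u/||u|| ≈ (0.6618, -0.7497) (||v_1|| = 1).

λ_1 = 11.5311,  λ_2 = 3.4689;  v_1 ≈ (0.6618, -0.7497)


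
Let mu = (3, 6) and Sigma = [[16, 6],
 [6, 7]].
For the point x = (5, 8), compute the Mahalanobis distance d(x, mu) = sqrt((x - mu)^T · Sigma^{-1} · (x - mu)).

Step 1 — centre the observation: (x - mu) = (2, 2).

Step 2 — invert Sigma. det(Sigma) = 16·7 - (6)² = 76.
  Sigma^{-1} = (1/det) · [[d, -b], [-b, a]] = [[0.0921, -0.0789],
 [-0.0789, 0.2105]].

Step 3 — form the quadratic (x - mu)^T · Sigma^{-1} · (x - mu):
  Sigma^{-1} · (x - mu) = (0.0263, 0.2632).
  (x - mu)^T · [Sigma^{-1} · (x - mu)] = (2)·(0.0263) + (2)·(0.2632) = 0.5789.

Step 4 — take square root: d = √(0.5789) ≈ 0.7609.

d(x, mu) = √(0.5789) ≈ 0.7609


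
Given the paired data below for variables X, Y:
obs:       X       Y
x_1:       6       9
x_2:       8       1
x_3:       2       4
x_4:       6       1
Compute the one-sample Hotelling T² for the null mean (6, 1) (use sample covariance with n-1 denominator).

Step 1 — sample mean vector:
  mean(X) = (6 + 8 + 2 + 6) / 4 = 22/4 = 5.5
  mean(Y) = (9 + 1 + 4 + 1) / 4 = 15/4 = 3.75
  x̄ = (5.5, 3.75),  deviation x̄ - mu_0 = (5.5, 3.75) - (6, 1) = (-0.5, 2.75).

Step 2 — sample covariance matrix, S[i,j] = (1/(n-1)) · Σ_k (x_{k,i} - mean_i) · (x_{k,j} - mean_j), divisor n-1 = 3:
  S[X,X] = ((0.5)·(0.5) + (2.5)·(2.5) + (-3.5)·(-3.5) + (0.5)·(0.5)) / 3 = 19/3 = 6.3333
  S[X,Y] = ((0.5)·(5.25) + (2.5)·(-2.75) + (-3.5)·(0.25) + (0.5)·(-2.75)) / 3 = -6.5/3 = -2.1667
  S[Y,Y] = ((5.25)·(5.25) + (-2.75)·(-2.75) + (0.25)·(0.25) + (-2.75)·(-2.75)) / 3 = 42.75/3 = 14.25
  S = [[6.3333, -2.1667],
 [-2.1667, 14.25]].

Step 3 — invert S. det(S) = 6.3333·14.25 - (-2.1667)² = 85.5556.
  S^{-1} = (1/det) · [[d, -b], [-b, a]] = [[0.1666, 0.0253],
 [0.0253, 0.074]].

Step 4 — quadratic form (x̄ - mu_0)^T · S^{-1} · (x̄ - mu_0):
  S^{-1} · (x̄ - mu_0) = (-0.0136, 0.1909),
  (x̄ - mu_0)^T · [...] = (-0.5)·(-0.0136) + (2.75)·(0.1909) = 0.5318.

Step 5 — scale by n: T² = 4 · 0.5318 = 2.1273.

T² ≈ 2.1273


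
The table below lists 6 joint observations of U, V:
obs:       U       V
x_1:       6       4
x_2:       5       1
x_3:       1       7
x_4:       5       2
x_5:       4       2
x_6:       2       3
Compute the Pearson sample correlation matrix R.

Step 1 — column means:
  mean(U) = (6 + 5 + 1 + 5 + 4 + 2) / 6 = 23/6 = 3.8333
  mean(V) = (4 + 1 + 7 + 2 + 2 + 3) / 6 = 19/6 = 3.1667

Step 2 — sample variances and covariances s[i,j] = (1/(n-1)) · Σ_k (x_{k,i} - mean_i) · (x_{k,j} - mean_j), with n-1 = 5:
  s[U,U] = ((2.1667)·(2.1667) + (1.1667)·(1.1667) + (-2.8333)·(-2.8333) + (1.1667)·(1.1667) + (0.1667)·(0.1667) + (-1.8333)·(-1.8333)) / 5 = 18.8333/5 = 3.7667
  s[U,V] = ((2.1667)·(0.8333) + (1.1667)·(-2.1667) + (-2.8333)·(3.8333) + (1.1667)·(-1.1667) + (0.1667)·(-1.1667) + (-1.8333)·(-0.1667)) / 5 = -12.8333/5 = -2.5667
  s[V,V] = ((0.8333)·(0.8333) + (-2.1667)·(-2.1667) + (3.8333)·(3.8333) + (-1.1667)·(-1.1667) + (-1.1667)·(-1.1667) + (-0.1667)·(-0.1667)) / 5 = 22.8333/5 = 4.5667
  Sample standard deviations s_i = √(s[i,i]):
  s(U) = √(3.7667) = 1.9408
  s(V) = √(4.5667) = 2.137

Step 3 — r_{ij} = s_{ij} / (s_i · s_j):
  r[U,U] = 1 (diagonal).
  r[U,V] = -2.5667 / (1.9408 · 2.137) = -2.5667 / 4.1474 = -0.6189
  r[V,V] = 1 (diagonal).

R is symmetric with unit diagonal. Assembling:

R = [[1, -0.6189],
 [-0.6189, 1]]


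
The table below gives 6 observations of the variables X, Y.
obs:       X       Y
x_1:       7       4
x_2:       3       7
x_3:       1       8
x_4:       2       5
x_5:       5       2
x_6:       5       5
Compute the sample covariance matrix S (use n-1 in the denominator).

Step 1 — column means:
  mean(X) = (7 + 3 + 1 + 2 + 5 + 5) / 6 = 23/6 = 3.8333
  mean(Y) = (4 + 7 + 8 + 5 + 2 + 5) / 6 = 31/6 = 5.1667

Step 2 — sample covariance S[i,j] = (1/(n-1)) · Σ_k (x_{k,i} - mean_i) · (x_{k,j} - mean_j), with n-1 = 5.
  S[X,X] = ((3.1667)·(3.1667) + (-0.8333)·(-0.8333) + (-2.8333)·(-2.8333) + (-1.8333)·(-1.8333) + (1.1667)·(1.1667) + (1.1667)·(1.1667)) / 5 = 24.8333/5 = 4.9667
  S[X,Y] = ((3.1667)·(-1.1667) + (-0.8333)·(1.8333) + (-2.8333)·(2.8333) + (-1.8333)·(-0.1667) + (1.1667)·(-3.1667) + (1.1667)·(-0.1667)) / 5 = -16.8333/5 = -3.3667
  S[Y,Y] = ((-1.1667)·(-1.1667) + (1.8333)·(1.8333) + (2.8333)·(2.8333) + (-0.1667)·(-0.1667) + (-3.1667)·(-3.1667) + (-0.1667)·(-0.1667)) / 5 = 22.8333/5 = 4.5667

S is symmetric (S[j,i] = S[i,j]). Assembling:

S = [[4.9667, -3.3667],
 [-3.3667, 4.5667]]


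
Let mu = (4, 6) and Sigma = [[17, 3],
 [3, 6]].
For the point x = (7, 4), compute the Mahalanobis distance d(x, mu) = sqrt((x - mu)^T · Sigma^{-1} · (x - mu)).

Step 1 — centre the observation: (x - mu) = (3, -2).

Step 2 — invert Sigma. det(Sigma) = 17·6 - (3)² = 93.
  Sigma^{-1} = (1/det) · [[d, -b], [-b, a]] = [[0.0645, -0.0323],
 [-0.0323, 0.1828]].

Step 3 — form the quadratic (x - mu)^T · Sigma^{-1} · (x - mu):
  Sigma^{-1} · (x - mu) = (0.2581, -0.4624).
  (x - mu)^T · [Sigma^{-1} · (x - mu)] = (3)·(0.2581) + (-2)·(-0.4624) = 1.6989.

Step 4 — take square root: d = √(1.6989) ≈ 1.3034.

d(x, mu) = √(1.6989) ≈ 1.3034


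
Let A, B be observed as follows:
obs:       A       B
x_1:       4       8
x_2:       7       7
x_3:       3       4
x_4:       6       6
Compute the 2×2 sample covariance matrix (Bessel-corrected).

Step 1 — column means:
  mean(A) = (4 + 7 + 3 + 6) / 4 = 20/4 = 5
  mean(B) = (8 + 7 + 4 + 6) / 4 = 25/4 = 6.25

Step 2 — sample covariance S[i,j] = (1/(n-1)) · Σ_k (x_{k,i} - mean_i) · (x_{k,j} - mean_j), with n-1 = 3.
  S[A,A] = ((-1)·(-1) + (2)·(2) + (-2)·(-2) + (1)·(1)) / 3 = 10/3 = 3.3333
  S[A,B] = ((-1)·(1.75) + (2)·(0.75) + (-2)·(-2.25) + (1)·(-0.25)) / 3 = 4/3 = 1.3333
  S[B,B] = ((1.75)·(1.75) + (0.75)·(0.75) + (-2.25)·(-2.25) + (-0.25)·(-0.25)) / 3 = 8.75/3 = 2.9167

S is symmetric (S[j,i] = S[i,j]). Assembling:

S = [[3.3333, 1.3333],
 [1.3333, 2.9167]]


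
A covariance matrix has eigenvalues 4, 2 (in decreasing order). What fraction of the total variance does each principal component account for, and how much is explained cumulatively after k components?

Step 1 — total variance = trace(Sigma) = Σ λ_i = 4 + 2 = 6.

Step 2 — fraction explained by component i = λ_i / Σ λ:
  PC1: 4/6 = 0.6667
  PC2: 2/6 = 0.3333

Step 3 — cumulative fraction after k components = (λ_1 + ... + λ_k) / Σ λ:
  k = 1: 4/6 = 0.6667
  k = 2: (4 + 2)/6 = 6/6 = 1

Summary (fraction, with percent):

explained: PC1 0.6667 (66.67%), PC2 0.3333 (33.33%);  cumulative: 0.6667, 1


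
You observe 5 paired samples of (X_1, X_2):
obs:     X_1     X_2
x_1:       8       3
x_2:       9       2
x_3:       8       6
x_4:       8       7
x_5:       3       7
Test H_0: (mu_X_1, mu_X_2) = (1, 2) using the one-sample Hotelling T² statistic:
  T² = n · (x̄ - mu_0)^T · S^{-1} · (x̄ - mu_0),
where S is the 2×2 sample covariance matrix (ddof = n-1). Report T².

Step 1 — sample mean vector:
  mean(X_1) = (8 + 9 + 8 + 8 + 3) / 5 = 36/5 = 7.2
  mean(X_2) = (3 + 2 + 6 + 7 + 7) / 5 = 25/5 = 5
  x̄ = (7.2, 5),  deviation x̄ - mu_0 = (7.2, 5) - (1, 2) = (6.2, 3).

Step 2 — sample covariance matrix, S[i,j] = (1/(n-1)) · Σ_k (x_{k,i} - mean_i) · (x_{k,j} - mean_j), divisor n-1 = 4:
  S[X_1,X_1] = ((0.8)·(0.8) + (1.8)·(1.8) + (0.8)·(0.8) + (0.8)·(0.8) + (-4.2)·(-4.2)) / 4 = 22.8/4 = 5.7
  S[X_1,X_2] = ((0.8)·(-2) + (1.8)·(-3) + (0.8)·(1) + (0.8)·(2) + (-4.2)·(2)) / 4 = -13/4 = -3.25
  S[X_2,X_2] = ((-2)·(-2) + (-3)·(-3) + (1)·(1) + (2)·(2) + (2)·(2)) / 4 = 22/4 = 5.5
  S = [[5.7, -3.25],
 [-3.25, 5.5]].

Step 3 — invert S. det(S) = 5.7·5.5 - (-3.25)² = 20.7875.
  S^{-1} = (1/det) · [[d, -b], [-b, a]] = [[0.2646, 0.1563],
 [0.1563, 0.2742]].

Step 4 — quadratic form (x̄ - mu_0)^T · S^{-1} · (x̄ - mu_0):
  S^{-1} · (x̄ - mu_0) = (2.1094, 1.7919),
  (x̄ - mu_0)^T · [...] = (6.2)·(2.1094) + (3)·(1.7919) = 18.4544.

Step 5 — scale by n: T² = 5 · 18.4544 = 92.2718.

T² ≈ 92.2718


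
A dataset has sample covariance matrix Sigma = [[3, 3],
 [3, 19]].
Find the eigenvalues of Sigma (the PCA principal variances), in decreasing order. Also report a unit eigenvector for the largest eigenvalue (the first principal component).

Step 1 — characteristic polynomial of 2×2 Sigma:
  det(Sigma - λI) = λ² - trace · λ + det = 0.
  trace = 3 + 19 = 22, det = 3·19 - (3)² = 48.
Step 2 — discriminant:
  Δ = trace² - 4·det = 484 - 192 = 292.
Step 3 — eigenvalues:
  λ = (trace ± √Δ)/2 = (22 ± 17.088)/2,
  λ_1 = 19.544,  λ_2 = 2.456.

Step 4 — unit eigenvector for λ_1: solve (Sigma - λ_1 I)v = 0. First row:
  (3 - 19.544)·v_x + (3)·v_y = 0, i.e. (-16.544)·v_x + (3)·v_y = 0,
  so v ∝ (b, λ_1 - a) = (3, 16.544) = u.
  ||u|| = √((3)² + (16.544)²) = √(282.7041) ≈ 16.8138,
  v_1 = u/||u|| ≈ (0.1784, 0.984) (||v_1|| = 1).

λ_1 = 19.544,  λ_2 = 2.456;  v_1 ≈ (0.1784, 0.984)


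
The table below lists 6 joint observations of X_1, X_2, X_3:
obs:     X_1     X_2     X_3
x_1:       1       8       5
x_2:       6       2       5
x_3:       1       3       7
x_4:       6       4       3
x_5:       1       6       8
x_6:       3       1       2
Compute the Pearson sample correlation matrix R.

Step 1 — column means:
  mean(X_1) = (1 + 6 + 1 + 6 + 1 + 3) / 6 = 18/6 = 3
  mean(X_2) = (8 + 2 + 3 + 4 + 6 + 1) / 6 = 24/6 = 4
  mean(X_3) = (5 + 5 + 7 + 3 + 8 + 2) / 6 = 30/6 = 5

Step 2 — sample variances and covariances s[i,j] = (1/(n-1)) · Σ_k (x_{k,i} - mean_i) · (x_{k,j} - mean_j), with n-1 = 5:
  s[X_1,X_1] = ((-2)·(-2) + (3)·(3) + (-2)·(-2) + (3)·(3) + (-2)·(-2) + (0)·(0)) / 5 = 30/5 = 6
  s[X_1,X_2] = ((-2)·(4) + (3)·(-2) + (-2)·(-1) + (3)·(0) + (-2)·(2) + (0)·(-3)) / 5 = -16/5 = -3.2
  s[X_1,X_3] = ((-2)·(0) + (3)·(0) + (-2)·(2) + (3)·(-2) + (-2)·(3) + (0)·(-3)) / 5 = -16/5 = -3.2
  s[X_2,X_2] = ((4)·(4) + (-2)·(-2) + (-1)·(-1) + (0)·(0) + (2)·(2) + (-3)·(-3)) / 5 = 34/5 = 6.8
  s[X_2,X_3] = ((4)·(0) + (-2)·(0) + (-1)·(2) + (0)·(-2) + (2)·(3) + (-3)·(-3)) / 5 = 13/5 = 2.6
  s[X_3,X_3] = ((0)·(0) + (0)·(0) + (2)·(2) + (-2)·(-2) + (3)·(3) + (-3)·(-3)) / 5 = 26/5 = 5.2
  Sample standard deviations s_i = √(s[i,i]):
  s(X_1) = √(6) = 2.4495
  s(X_2) = √(6.8) = 2.6077
  s(X_3) = √(5.2) = 2.2804

Step 3 — r_{ij} = s_{ij} / (s_i · s_j):
  r[X_1,X_1] = 1 (diagonal).
  r[X_1,X_2] = -3.2 / (2.4495 · 2.6077) = -3.2 / 6.3875 = -0.501
  r[X_1,X_3] = -3.2 / (2.4495 · 2.2804) = -3.2 / 5.5857 = -0.5729
  r[X_2,X_2] = 1 (diagonal).
  r[X_2,X_3] = 2.6 / (2.6077 · 2.2804) = 2.6 / 5.9464 = 0.4372
  r[X_3,X_3] = 1 (diagonal).

R is symmetric with unit diagonal. Assembling:

R = [[1, -0.501, -0.5729],
 [-0.501, 1, 0.4372],
 [-0.5729, 0.4372, 1]]


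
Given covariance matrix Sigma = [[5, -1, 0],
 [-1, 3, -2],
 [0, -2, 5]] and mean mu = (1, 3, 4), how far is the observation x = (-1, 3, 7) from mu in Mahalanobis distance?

Step 1 — centre the observation: (x - mu) = (-2, 0, 3).

Step 2 — invert Sigma (cofactor / det for 3×3, or solve directly):
  Sigma^{-1} = [[0.22, 0.1, 0.04],
 [0.1, 0.5, 0.2],
 [0.04, 0.2, 0.28]].

Step 3 — form the quadratic (x - mu)^T · Sigma^{-1} · (x - mu):
  Sigma^{-1} · (x - mu) = (-0.32, 0.4, 0.76).
  (x - mu)^T · [Sigma^{-1} · (x - mu)] = (-2)·(-0.32) + (0)·(0.4) + (3)·(0.76) = 2.92.

Step 4 — take square root: d = √(2.92) ≈ 1.7088.

d(x, mu) = √(2.92) ≈ 1.7088


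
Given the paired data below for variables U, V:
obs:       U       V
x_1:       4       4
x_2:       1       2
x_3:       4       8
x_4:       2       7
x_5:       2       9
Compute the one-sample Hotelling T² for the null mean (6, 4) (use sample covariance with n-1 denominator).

Step 1 — sample mean vector:
  mean(U) = (4 + 1 + 4 + 2 + 2) / 5 = 13/5 = 2.6
  mean(V) = (4 + 2 + 8 + 7 + 9) / 5 = 30/5 = 6
  x̄ = (2.6, 6),  deviation x̄ - mu_0 = (2.6, 6) - (6, 4) = (-3.4, 2).

Step 2 — sample covariance matrix, S[i,j] = (1/(n-1)) · Σ_k (x_{k,i} - mean_i) · (x_{k,j} - mean_j), divisor n-1 = 4:
  S[U,U] = ((1.4)·(1.4) + (-1.6)·(-1.6) + (1.4)·(1.4) + (-0.6)·(-0.6) + (-0.6)·(-0.6)) / 4 = 7.2/4 = 1.8
  S[U,V] = ((1.4)·(-2) + (-1.6)·(-4) + (1.4)·(2) + (-0.6)·(1) + (-0.6)·(3)) / 4 = 4/4 = 1
  S[V,V] = ((-2)·(-2) + (-4)·(-4) + (2)·(2) + (1)·(1) + (3)·(3)) / 4 = 34/4 = 8.5
  S = [[1.8, 1],
 [1, 8.5]].

Step 3 — invert S. det(S) = 1.8·8.5 - (1)² = 14.3.
  S^{-1} = (1/det) · [[d, -b], [-b, a]] = [[0.5944, -0.0699],
 [-0.0699, 0.1259]].

Step 4 — quadratic form (x̄ - mu_0)^T · S^{-1} · (x̄ - mu_0):
  S^{-1} · (x̄ - mu_0) = (-2.1608, 0.4895),
  (x̄ - mu_0)^T · [...] = (-3.4)·(-2.1608) + (2)·(0.4895) = 8.3259.

Step 5 — scale by n: T² = 5 · 8.3259 = 41.6294.

T² ≈ 41.6294


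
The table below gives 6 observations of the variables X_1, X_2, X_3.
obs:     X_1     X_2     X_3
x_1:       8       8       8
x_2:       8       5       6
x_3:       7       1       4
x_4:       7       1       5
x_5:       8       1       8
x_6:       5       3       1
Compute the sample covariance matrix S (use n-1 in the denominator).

Step 1 — column means:
  mean(X_1) = (8 + 8 + 7 + 7 + 8 + 5) / 6 = 43/6 = 7.1667
  mean(X_2) = (8 + 5 + 1 + 1 + 1 + 3) / 6 = 19/6 = 3.1667
  mean(X_3) = (8 + 6 + 4 + 5 + 8 + 1) / 6 = 32/6 = 5.3333

Step 2 — sample covariance S[i,j] = (1/(n-1)) · Σ_k (x_{k,i} - mean_i) · (x_{k,j} - mean_j), with n-1 = 5.
  S[X_1,X_1] = ((0.8333)·(0.8333) + (0.8333)·(0.8333) + (-0.1667)·(-0.1667) + (-0.1667)·(-0.1667) + (0.8333)·(0.8333) + (-2.1667)·(-2.1667)) / 5 = 6.8333/5 = 1.3667
  S[X_1,X_2] = ((0.8333)·(4.8333) + (0.8333)·(1.8333) + (-0.1667)·(-2.1667) + (-0.1667)·(-2.1667) + (0.8333)·(-2.1667) + (-2.1667)·(-0.1667)) / 5 = 4.8333/5 = 0.9667
  S[X_1,X_3] = ((0.8333)·(2.6667) + (0.8333)·(0.6667) + (-0.1667)·(-1.3333) + (-0.1667)·(-0.3333) + (0.8333)·(2.6667) + (-2.1667)·(-4.3333)) / 5 = 14.6667/5 = 2.9333
  S[X_2,X_2] = ((4.8333)·(4.8333) + (1.8333)·(1.8333) + (-2.1667)·(-2.1667) + (-2.1667)·(-2.1667) + (-2.1667)·(-2.1667) + (-0.1667)·(-0.1667)) / 5 = 40.8333/5 = 8.1667
  S[X_2,X_3] = ((4.8333)·(2.6667) + (1.8333)·(0.6667) + (-2.1667)·(-1.3333) + (-2.1667)·(-0.3333) + (-2.1667)·(2.6667) + (-0.1667)·(-4.3333)) / 5 = 12.6667/5 = 2.5333
  S[X_3,X_3] = ((2.6667)·(2.6667) + (0.6667)·(0.6667) + (-1.3333)·(-1.3333) + (-0.3333)·(-0.3333) + (2.6667)·(2.6667) + (-4.3333)·(-4.3333)) / 5 = 35.3333/5 = 7.0667

S is symmetric (S[j,i] = S[i,j]). Assembling:

S = [[1.3667, 0.9667, 2.9333],
 [0.9667, 8.1667, 2.5333],
 [2.9333, 2.5333, 7.0667]]


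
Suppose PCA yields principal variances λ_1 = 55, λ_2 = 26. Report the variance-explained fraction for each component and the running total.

Step 1 — total variance = trace(Sigma) = Σ λ_i = 55 + 26 = 81.

Step 2 — fraction explained by component i = λ_i / Σ λ:
  PC1: 55/81 = 0.679
  PC2: 26/81 = 0.321

Step 3 — cumulative fraction after k components = (λ_1 + ... + λ_k) / Σ λ:
  k = 1: 55/81 = 0.679
  k = 2: (55 + 26)/81 = 81/81 = 1

Summary (fraction, with percent):

explained: PC1 0.679 (67.9%), PC2 0.321 (32.1%);  cumulative: 0.679, 1


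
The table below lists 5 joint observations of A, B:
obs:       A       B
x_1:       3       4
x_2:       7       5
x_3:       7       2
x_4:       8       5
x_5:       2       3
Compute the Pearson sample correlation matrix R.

Step 1 — column means:
  mean(A) = (3 + 7 + 7 + 8 + 2) / 5 = 27/5 = 5.4
  mean(B) = (4 + 5 + 2 + 5 + 3) / 5 = 19/5 = 3.8

Step 2 — sample variances and covariances s[i,j] = (1/(n-1)) · Σ_k (x_{k,i} - mean_i) · (x_{k,j} - mean_j), with n-1 = 4:
  s[A,A] = ((-2.4)·(-2.4) + (1.6)·(1.6) + (1.6)·(1.6) + (2.6)·(2.6) + (-3.4)·(-3.4)) / 4 = 29.2/4 = 7.3
  s[A,B] = ((-2.4)·(0.2) + (1.6)·(1.2) + (1.6)·(-1.8) + (2.6)·(1.2) + (-3.4)·(-0.8)) / 4 = 4.4/4 = 1.1
  s[B,B] = ((0.2)·(0.2) + (1.2)·(1.2) + (-1.8)·(-1.8) + (1.2)·(1.2) + (-0.8)·(-0.8)) / 4 = 6.8/4 = 1.7
  Sample standard deviations s_i = √(s[i,i]):
  s(A) = √(7.3) = 2.7019
  s(B) = √(1.7) = 1.3038

Step 3 — r_{ij} = s_{ij} / (s_i · s_j):
  r[A,A] = 1 (diagonal).
  r[A,B] = 1.1 / (2.7019 · 1.3038) = 1.1 / 3.5228 = 0.3123
  r[B,B] = 1 (diagonal).

R is symmetric with unit diagonal. Assembling:

R = [[1, 0.3123],
 [0.3123, 1]]


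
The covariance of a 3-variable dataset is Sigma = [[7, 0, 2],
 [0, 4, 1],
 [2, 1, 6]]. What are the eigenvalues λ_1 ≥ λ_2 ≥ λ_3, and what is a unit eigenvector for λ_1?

Step 1 — characteristic polynomial p(λ) = det(λI - Sigma) = λ³ - tr·λ² + c_1·λ - det, where tr = trace, c_1 = sum of the principal 2×2 minors, det = det(Sigma):
  tr = 7 + 4 + 6 = 17,
  c_1 = (7·4 - (0)²) + (7·6 - (2)²) + (4·6 - (1)²) = 28 + 38 + 23 = 89,
  det = 7·(4·6 - (1)²) - (0)·((0)·6 - (1)·(2)) + (2)·((0)·(1) - 4·(2)) = 7·(23) - (0)·(-2) + (2)·(-8) = 145.
  So p(λ) = λ³ - 17λ² + 89λ - 145.
Step 2 — look for an integer root (rational root theorem: any rational root is an integer divisor of 145). Testing λ = 5:
  p(5) = 125 - 425 + 445 - 145 = 0  ✓
  Dividing out (λ - 5): p(λ) = (λ - 5)(λ² - 12λ + 29).
Step 3 — remaining eigenvalues from the quadratic λ² - 12λ + 29 = 0:
  Δ = 12² - 4·29 = 144 - 116 = 28,  λ = (12 ± √28)/2 = (12 ± 5.2915)/2 ≈ 8.6458 or 3.3542.
  Sorted: λ_1 = 8.6458,  λ_2 = 5,  λ_3 = 3.3542  (check: sum = 17 = tr ✓).

Step 4 — unit eigenvector for λ_1 ≈ 8.6458: v spans the null space of (Sigma - λ_1 I), whose rows are
  r_1 = (-1.6458, 0, 2),  r_2 = (0, -4.6458, 1),  r_3 = (2, 1, -2.6458).
  v is orthogonal to every row, so take v ∝ r_1 × r_2 = ((0)·(1) - (2)·(-4.6458), (2)·(0) - (-1.6458)·(1), (-1.6458)·(-4.6458) - (0)·(0)) ≈ (9.2915, 1.6458, 7.6458).
  Let u = (9.2915, 1.6458, 7.6458).
  ||u|| = √((9.2915)² + (1.6458)² + (7.6458)²) = √(147.498) ≈ 12.1449,  v_1 = u/||u|| ≈ (0.7651, 0.1355, 0.6295) (||v_1|| = 1).

λ_1 = 8.6458,  λ_2 = 5,  λ_3 = 3.3542;  v_1 ≈ (0.7651, 0.1355, 0.6295)


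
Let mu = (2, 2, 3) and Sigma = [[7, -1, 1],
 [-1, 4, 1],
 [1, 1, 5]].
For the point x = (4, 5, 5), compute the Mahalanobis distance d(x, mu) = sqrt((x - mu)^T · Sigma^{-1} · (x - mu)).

Step 1 — centre the observation: (x - mu) = (2, 3, 2).

Step 2 — invert Sigma (cofactor / det for 3×3, or solve directly):
  Sigma^{-1} = [[0.1557, 0.0492, -0.041],
 [0.0492, 0.2787, -0.0656],
 [-0.041, -0.0656, 0.2213]].

Step 3 — form the quadratic (x - mu)^T · Sigma^{-1} · (x - mu):
  Sigma^{-1} · (x - mu) = (0.377, 0.8033, 0.1639).
  (x - mu)^T · [Sigma^{-1} · (x - mu)] = (2)·(0.377) + (3)·(0.8033) + (2)·(0.1639) = 3.4918.

Step 4 — take square root: d = √(3.4918) ≈ 1.8686.

d(x, mu) = √(3.4918) ≈ 1.8686


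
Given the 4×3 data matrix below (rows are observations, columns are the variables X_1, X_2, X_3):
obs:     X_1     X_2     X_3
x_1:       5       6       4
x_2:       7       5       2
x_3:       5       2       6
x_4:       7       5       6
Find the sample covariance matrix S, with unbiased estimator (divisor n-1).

Step 1 — column means:
  mean(X_1) = (5 + 7 + 5 + 7) / 4 = 24/4 = 6
  mean(X_2) = (6 + 5 + 2 + 5) / 4 = 18/4 = 4.5
  mean(X_3) = (4 + 2 + 6 + 6) / 4 = 18/4 = 4.5

Step 2 — sample covariance S[i,j] = (1/(n-1)) · Σ_k (x_{k,i} - mean_i) · (x_{k,j} - mean_j), with n-1 = 3.
  S[X_1,X_1] = ((-1)·(-1) + (1)·(1) + (-1)·(-1) + (1)·(1)) / 3 = 4/3 = 1.3333
  S[X_1,X_2] = ((-1)·(1.5) + (1)·(0.5) + (-1)·(-2.5) + (1)·(0.5)) / 3 = 2/3 = 0.6667
  S[X_1,X_3] = ((-1)·(-0.5) + (1)·(-2.5) + (-1)·(1.5) + (1)·(1.5)) / 3 = -2/3 = -0.6667
  S[X_2,X_2] = ((1.5)·(1.5) + (0.5)·(0.5) + (-2.5)·(-2.5) + (0.5)·(0.5)) / 3 = 9/3 = 3
  S[X_2,X_3] = ((1.5)·(-0.5) + (0.5)·(-2.5) + (-2.5)·(1.5) + (0.5)·(1.5)) / 3 = -5/3 = -1.6667
  S[X_3,X_3] = ((-0.5)·(-0.5) + (-2.5)·(-2.5) + (1.5)·(1.5) + (1.5)·(1.5)) / 3 = 11/3 = 3.6667

S is symmetric (S[j,i] = S[i,j]). Assembling:

S = [[1.3333, 0.6667, -0.6667],
 [0.6667, 3, -1.6667],
 [-0.6667, -1.6667, 3.6667]]


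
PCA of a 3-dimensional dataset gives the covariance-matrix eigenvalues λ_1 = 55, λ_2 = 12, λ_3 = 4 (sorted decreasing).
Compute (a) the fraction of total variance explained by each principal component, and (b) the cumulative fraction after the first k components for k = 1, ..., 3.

Step 1 — total variance = trace(Sigma) = Σ λ_i = 55 + 12 + 4 = 71.

Step 2 — fraction explained by component i = λ_i / Σ λ:
  PC1: 55/71 = 0.7746
  PC2: 12/71 = 0.169
  PC3: 4/71 = 0.0563

Step 3 — cumulative fraction after k components = (λ_1 + ... + λ_k) / Σ λ:
  k = 1: 55/71 = 0.7746
  k = 2: (55 + 12)/71 = 67/71 = 0.9437
  k = 3: (55 + 12 + 4)/71 = 71/71 = 1

Summary (fraction, with percent):

explained: PC1 0.7746 (77.46%), PC2 0.169 (16.9%), PC3 0.0563 (5.63%);  cumulative: 0.7746, 0.9437, 1


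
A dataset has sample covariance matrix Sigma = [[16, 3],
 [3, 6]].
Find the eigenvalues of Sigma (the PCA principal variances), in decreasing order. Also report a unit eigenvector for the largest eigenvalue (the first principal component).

Step 1 — characteristic polynomial of 2×2 Sigma:
  det(Sigma - λI) = λ² - trace · λ + det = 0.
  trace = 16 + 6 = 22, det = 16·6 - (3)² = 87.
Step 2 — discriminant:
  Δ = trace² - 4·det = 484 - 348 = 136.
Step 3 — eigenvalues:
  λ = (trace ± √Δ)/2 = (22 ± 11.6619)/2,
  λ_1 = 16.831,  λ_2 = 5.169.

Step 4 — unit eigenvector for λ_1: solve (Sigma - λ_1 I)v = 0. First row:
  (16 - 16.831)·v_x + (3)·v_y = 0, i.e. (-0.831)·v_x + (3)·v_y = 0,
  so v ∝ (b, λ_1 - a) = (3, 0.831) = u.
  ||u|| = √((3)² + (0.831)²) = √(9.6905) ≈ 3.113,
  v_1 = u/||u|| ≈ (0.9637, 0.2669) (||v_1|| = 1).

λ_1 = 16.831,  λ_2 = 5.169;  v_1 ≈ (0.9637, 0.2669)


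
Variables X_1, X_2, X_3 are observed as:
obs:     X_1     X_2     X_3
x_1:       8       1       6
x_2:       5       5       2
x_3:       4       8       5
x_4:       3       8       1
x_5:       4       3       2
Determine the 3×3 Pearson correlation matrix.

Step 1 — column means:
  mean(X_1) = (8 + 5 + 4 + 3 + 4) / 5 = 24/5 = 4.8
  mean(X_2) = (1 + 5 + 8 + 8 + 3) / 5 = 25/5 = 5
  mean(X_3) = (6 + 2 + 5 + 1 + 2) / 5 = 16/5 = 3.2

Step 2 — sample variances and covariances s[i,j] = (1/(n-1)) · Σ_k (x_{k,i} - mean_i) · (x_{k,j} - mean_j), with n-1 = 4:
  s[X_1,X_1] = ((3.2)·(3.2) + (0.2)·(0.2) + (-0.8)·(-0.8) + (-1.8)·(-1.8) + (-0.8)·(-0.8)) / 4 = 14.8/4 = 3.7
  s[X_1,X_2] = ((3.2)·(-4) + (0.2)·(0) + (-0.8)·(3) + (-1.8)·(3) + (-0.8)·(-2)) / 4 = -19/4 = -4.75
  s[X_1,X_3] = ((3.2)·(2.8) + (0.2)·(-1.2) + (-0.8)·(1.8) + (-1.8)·(-2.2) + (-0.8)·(-1.2)) / 4 = 12.2/4 = 3.05
  s[X_2,X_2] = ((-4)·(-4) + (0)·(0) + (3)·(3) + (3)·(3) + (-2)·(-2)) / 4 = 38/4 = 9.5
  s[X_2,X_3] = ((-4)·(2.8) + (0)·(-1.2) + (3)·(1.8) + (3)·(-2.2) + (-2)·(-1.2)) / 4 = -10/4 = -2.5
  s[X_3,X_3] = ((2.8)·(2.8) + (-1.2)·(-1.2) + (1.8)·(1.8) + (-2.2)·(-2.2) + (-1.2)·(-1.2)) / 4 = 18.8/4 = 4.7
  Sample standard deviations s_i = √(s[i,i]):
  s(X_1) = √(3.7) = 1.9235
  s(X_2) = √(9.5) = 3.0822
  s(X_3) = √(4.7) = 2.1679

Step 3 — r_{ij} = s_{ij} / (s_i · s_j):
  r[X_1,X_1] = 1 (diagonal).
  r[X_1,X_2] = -4.75 / (1.9235 · 3.0822) = -4.75 / 5.9287 = -0.8012
  r[X_1,X_3] = 3.05 / (1.9235 · 2.1679) = 3.05 / 4.1701 = 0.7314
  r[X_2,X_2] = 1 (diagonal).
  r[X_2,X_3] = -2.5 / (3.0822 · 2.1679) = -2.5 / 6.6821 = -0.3741
  r[X_3,X_3] = 1 (diagonal).

R is symmetric with unit diagonal. Assembling:

R = [[1, -0.8012, 0.7314],
 [-0.8012, 1, -0.3741],
 [0.7314, -0.3741, 1]]


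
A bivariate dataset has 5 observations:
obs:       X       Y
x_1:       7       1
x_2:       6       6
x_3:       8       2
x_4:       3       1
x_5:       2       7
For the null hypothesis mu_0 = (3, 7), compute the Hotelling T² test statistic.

Step 1 — sample mean vector:
  mean(X) = (7 + 6 + 8 + 3 + 2) / 5 = 26/5 = 5.2
  mean(Y) = (1 + 6 + 2 + 1 + 7) / 5 = 17/5 = 3.4
  x̄ = (5.2, 3.4),  deviation x̄ - mu_0 = (5.2, 3.4) - (3, 7) = (2.2, -3.6).

Step 2 — sample covariance matrix, S[i,j] = (1/(n-1)) · Σ_k (x_{k,i} - mean_i) · (x_{k,j} - mean_j), divisor n-1 = 4:
  S[X,X] = ((1.8)·(1.8) + (0.8)·(0.8) + (2.8)·(2.8) + (-2.2)·(-2.2) + (-3.2)·(-3.2)) / 4 = 26.8/4 = 6.7
  S[X,Y] = ((1.8)·(-2.4) + (0.8)·(2.6) + (2.8)·(-1.4) + (-2.2)·(-2.4) + (-3.2)·(3.6)) / 4 = -12.4/4 = -3.1
  S[Y,Y] = ((-2.4)·(-2.4) + (2.6)·(2.6) + (-1.4)·(-1.4) + (-2.4)·(-2.4) + (3.6)·(3.6)) / 4 = 33.2/4 = 8.3
  S = [[6.7, -3.1],
 [-3.1, 8.3]].

Step 3 — invert S. det(S) = 6.7·8.3 - (-3.1)² = 46.
  S^{-1} = (1/det) · [[d, -b], [-b, a]] = [[0.1804, 0.0674],
 [0.0674, 0.1457]].

Step 4 — quadratic form (x̄ - mu_0)^T · S^{-1} · (x̄ - mu_0):
  S^{-1} · (x̄ - mu_0) = (0.1543, -0.3761),
  (x̄ - mu_0)^T · [...] = (2.2)·(0.1543) + (-3.6)·(-0.3761) = 1.6935.

Step 5 — scale by n: T² = 5 · 1.6935 = 8.4674.

T² ≈ 8.4674
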